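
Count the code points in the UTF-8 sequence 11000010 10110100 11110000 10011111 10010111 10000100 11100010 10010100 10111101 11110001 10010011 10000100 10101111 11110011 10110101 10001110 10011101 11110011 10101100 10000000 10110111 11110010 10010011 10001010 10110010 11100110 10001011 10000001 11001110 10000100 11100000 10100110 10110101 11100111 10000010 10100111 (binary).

Byte at offset 0: 0xC2 = 11000010 → 2-byte char (#1). Advance 2.
Byte at offset 2: 0xF0 = 11110000 → 4-byte char (#2). Advance 4.
Byte at offset 6: 0xE2 = 11100010 → 3-byte char (#3). Advance 3.
Byte at offset 9: 0xF1 = 11110001 → 4-byte char (#4). Advance 4.
Byte at offset 13: 0xF3 = 11110011 → 4-byte char (#5). Advance 4.
Byte at offset 17: 0xF3 = 11110011 → 4-byte char (#6). Advance 4.
Byte at offset 21: 0xF2 = 11110010 → 4-byte char (#7). Advance 4.
Byte at offset 25: 0xE6 = 11100110 → 3-byte char (#8). Advance 3.
Byte at offset 28: 0xCE = 11001110 → 2-byte char (#9). Advance 2.
Byte at offset 30: 0xE0 = 11100000 → 3-byte char (#10). Advance 3.
Byte at offset 33: 0xE7 = 11100111 → 3-byte char (#11). Advance 3.
Reached end at offset 36 after 11 code points.

11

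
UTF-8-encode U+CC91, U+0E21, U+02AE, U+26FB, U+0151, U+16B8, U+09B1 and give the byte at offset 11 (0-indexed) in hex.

0xC5

U+CC91 → 3-byte form EC B2 91 at offsets 0–2.
U+0E21 → 3-byte form E0 B8 A1 at offsets 3–5.
U+02AE → 2-byte form CA AE at offsets 6–7.
U+26FB → 3-byte form E2 9B BB at offsets 8–10.
U+0151 → 2-byte form C5 91 at offsets 11–12.
Offset 11 falls in char 5's range; it's byte 1 of C5 91 = 0xC5.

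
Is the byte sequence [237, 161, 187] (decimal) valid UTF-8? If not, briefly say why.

invalid (encodes a surrogate (U+D800–U+DFFF))

Structurally a 3-byte sequence; payload = 0xD87B.
But 0xD87B is in U+D800–U+DFFF, the surrogate range. Surrogates are not Unicode scalar values and are forbidden in UTF-8.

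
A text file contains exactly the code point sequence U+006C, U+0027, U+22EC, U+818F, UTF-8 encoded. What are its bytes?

6C 27 E2 8B AC E8 86 8F

U+006C: 1-byte form → 6C.
U+0027: 1-byte form → 27.
U+22EC: 3-byte form → E2 8B AC.
U+818F: 3-byte form → E8 86 8F.
Concatenated (8 bytes): 6C 27 E2 8B AC E8 86 8F.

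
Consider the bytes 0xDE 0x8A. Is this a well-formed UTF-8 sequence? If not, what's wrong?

Leading byte 0xDE = 11011110 → 2-byte form.
Continuation bytes 0x8A=10001010 all match 10xxxxxx.
Decoded value 0x78A is ≥ 0x80 (shortest form) and not a surrogate.

valid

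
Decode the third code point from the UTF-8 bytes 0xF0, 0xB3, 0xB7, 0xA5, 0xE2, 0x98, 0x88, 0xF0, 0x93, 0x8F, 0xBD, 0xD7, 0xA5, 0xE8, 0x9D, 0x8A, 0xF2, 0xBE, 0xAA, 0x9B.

U+133FD

Offset 0: leading byte 0xF0 = 11110000 → 4-byte char #1 = F0 B3 B7 A5.
Offset 4: leading byte 0xE2 = 11100010 → 3-byte char #2 = E2 98 88.
Offset 7: leading byte 0xF0 = 11110000 → 4-byte char #3 = F0 93 8F BD.
Leading byte 0xF0 = 11110000 matches 11110xxx → 4-byte sequence.
Byte 1: 0xF0 = 11110000, payload 000 (3 bits).
Byte 2: 0x93 = 10010011 (10xxxxxx ✓), payload 010011.
Byte 3: 0x8F = 10001111 (10xxxxxx ✓), payload 001111.
Byte 4: 0xBD = 10111101 (10xxxxxx ✓), payload 111101.
Concatenate: 000010011001111111101 = 0x133FD (21 bits → U+133FD).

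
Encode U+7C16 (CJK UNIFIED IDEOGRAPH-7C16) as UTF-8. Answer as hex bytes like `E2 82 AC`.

E7 B0 96

U+7C16 = 0x7C16 = 31766 decimal. In range U+0800–U+FFFF → 3-byte form: 1110xxxx 10xxxxxx 10xxxxxx.
Binary (16 bits): 0111110000010110.
Split 4+6+6: 0111 | 110000 | 010110.
Byte 1: 11100111 = 0xE7.
Byte 2: 10110000 = 0xB0.
Byte 3: 10010110 = 0x96.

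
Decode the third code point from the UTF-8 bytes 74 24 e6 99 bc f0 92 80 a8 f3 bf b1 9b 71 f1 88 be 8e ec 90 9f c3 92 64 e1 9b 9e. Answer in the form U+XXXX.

U+667C

Offset 0: leading byte 0x74 = 01110100 → 1-byte char #1 = 74.
Offset 1: leading byte 0x24 = 00100100 → 1-byte char #2 = 24.
Offset 2: leading byte 0xE6 = 11100110 → 3-byte char #3 = E6 99 BC.
Leading byte 0xE6 = 11100110 matches 1110xxxx → 3-byte sequence.
Byte 1: 0xE6 = 11100110, payload 0110 (4 bits).
Byte 2: 0x99 = 10011001 (10xxxxxx ✓), payload 011001.
Byte 3: 0xBC = 10111100 (10xxxxxx ✓), payload 111100.
Concatenate: 0110011001111100 = 0x667C (16 bits → U+667C).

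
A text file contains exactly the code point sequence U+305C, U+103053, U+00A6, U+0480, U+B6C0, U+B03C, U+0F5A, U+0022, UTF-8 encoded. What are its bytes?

E3 81 9C F4 83 81 93 C2 A6 D2 80 EB 9B 80 EB 80 BC E0 BD 9A 22

U+305C: 3-byte form → E3 81 9C.
U+103053: 4-byte form → F4 83 81 93.
U+00A6: 2-byte form → C2 A6.
U+0480: 2-byte form → D2 80.
U+B6C0: 3-byte form → EB 9B 80.
U+B03C: 3-byte form → EB 80 BC.
U+0F5A: 3-byte form → E0 BD 9A.
U+0022: 1-byte form → 22.
Concatenated (21 bytes): E3 81 9C F4 83 81 93 C2 A6 D2 80 EB 9B 80 EB 80 BC E0 BD 9A 22.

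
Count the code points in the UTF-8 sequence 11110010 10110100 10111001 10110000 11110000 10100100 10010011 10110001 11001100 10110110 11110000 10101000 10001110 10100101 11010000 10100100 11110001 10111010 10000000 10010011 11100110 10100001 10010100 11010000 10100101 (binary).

8

Byte at offset 0: 0xF2 = 11110010 → 4-byte char (#1). Advance 4.
Byte at offset 4: 0xF0 = 11110000 → 4-byte char (#2). Advance 4.
Byte at offset 8: 0xCC = 11001100 → 2-byte char (#3). Advance 2.
Byte at offset 10: 0xF0 = 11110000 → 4-byte char (#4). Advance 4.
Byte at offset 14: 0xD0 = 11010000 → 2-byte char (#5). Advance 2.
Byte at offset 16: 0xF1 = 11110001 → 4-byte char (#6). Advance 4.
Byte at offset 20: 0xE6 = 11100110 → 3-byte char (#7). Advance 3.
Byte at offset 23: 0xD0 = 11010000 → 2-byte char (#8). Advance 2.
Reached end at offset 25 after 8 code points.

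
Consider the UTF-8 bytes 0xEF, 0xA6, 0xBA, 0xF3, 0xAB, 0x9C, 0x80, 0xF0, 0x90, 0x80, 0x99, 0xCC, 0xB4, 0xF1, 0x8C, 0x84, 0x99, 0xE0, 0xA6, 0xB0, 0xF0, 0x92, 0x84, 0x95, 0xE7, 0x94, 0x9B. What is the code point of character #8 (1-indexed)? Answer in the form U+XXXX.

Offset 0: leading byte 0xEF = 11101111 → 3-byte char #1 = EF A6 BA.
Offset 3: leading byte 0xF3 = 11110011 → 4-byte char #2 = F3 AB 9C 80.
Offset 7: leading byte 0xF0 = 11110000 → 4-byte char #3 = F0 90 80 99.
Offset 11: leading byte 0xCC = 11001100 → 2-byte char #4 = CC B4.
Offset 13: leading byte 0xF1 = 11110001 → 4-byte char #5 = F1 8C 84 99.
Offset 17: leading byte 0xE0 = 11100000 → 3-byte char #6 = E0 A6 B0.
Offset 20: leading byte 0xF0 = 11110000 → 4-byte char #7 = F0 92 84 95.
Offset 24: leading byte 0xE7 = 11100111 → 3-byte char #8 = E7 94 9B.
Leading byte 0xE7 = 11100111 matches 1110xxxx → 3-byte sequence.
Byte 1: 0xE7 = 11100111, payload 0111 (4 bits).
Byte 2: 0x94 = 10010100 (10xxxxxx ✓), payload 010100.
Byte 3: 0x9B = 10011011 (10xxxxxx ✓), payload 011011.
Concatenate: 0111010100011011 = 0x751B (16 bits → U+751B).

U+751B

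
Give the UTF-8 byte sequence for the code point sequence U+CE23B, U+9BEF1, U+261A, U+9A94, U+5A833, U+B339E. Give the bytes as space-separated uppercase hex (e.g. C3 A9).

F3 8E 88 BB F2 9B BB B1 E2 98 9A E9 AA 94 F1 9A A0 B3 F2 B3 8E 9E

U+CE23B: 4-byte form → F3 8E 88 BB.
U+9BEF1: 4-byte form → F2 9B BB B1.
U+261A: 3-byte form → E2 98 9A.
U+9A94: 3-byte form → E9 AA 94.
U+5A833: 4-byte form → F1 9A A0 B3.
U+B339E: 4-byte form → F2 B3 8E 9E.
Concatenated (22 bytes): F3 8E 88 BB F2 9B BB B1 E2 98 9A E9 AA 94 F1 9A A0 B3 F2 B3 8E 9E.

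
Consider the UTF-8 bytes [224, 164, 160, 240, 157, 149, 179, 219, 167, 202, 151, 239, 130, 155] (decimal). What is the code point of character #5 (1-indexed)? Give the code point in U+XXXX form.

Offset 0: leading byte 0xE0 = 11100000 → 3-byte char #1 = E0 A4 A0.
Offset 3: leading byte 0xF0 = 11110000 → 4-byte char #2 = F0 9D 95 B3.
Offset 7: leading byte 0xDB = 11011011 → 2-byte char #3 = DB A7.
Offset 9: leading byte 0xCA = 11001010 → 2-byte char #4 = CA 97.
Offset 11: leading byte 0xEF = 11101111 → 3-byte char #5 = EF 82 9B.
Leading byte 0xEF = 11101111 matches 1110xxxx → 3-byte sequence.
Byte 1: 0xEF = 11101111, payload 1111 (4 bits).
Byte 2: 0x82 = 10000010 (10xxxxxx ✓), payload 000010.
Byte 3: 0x9B = 10011011 (10xxxxxx ✓), payload 011011.
Concatenate: 1111000010011011 = 0xF09B (16 bits → U+F09B).

U+F09B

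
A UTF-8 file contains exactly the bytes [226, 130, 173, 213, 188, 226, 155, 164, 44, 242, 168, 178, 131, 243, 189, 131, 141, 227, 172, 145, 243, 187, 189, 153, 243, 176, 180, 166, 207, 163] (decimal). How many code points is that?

Byte at offset 0: 0xE2 = 11100010 → 3-byte char (#1). Advance 3.
Byte at offset 3: 0xD5 = 11010101 → 2-byte char (#2). Advance 2.
Byte at offset 5: 0xE2 = 11100010 → 3-byte char (#3). Advance 3.
Byte at offset 8: 0x2C = 00101100 → 1-byte char (#4). Advance 1.
Byte at offset 9: 0xF2 = 11110010 → 4-byte char (#5). Advance 4.
Byte at offset 13: 0xF3 = 11110011 → 4-byte char (#6). Advance 4.
Byte at offset 17: 0xE3 = 11100011 → 3-byte char (#7). Advance 3.
Byte at offset 20: 0xF3 = 11110011 → 4-byte char (#8). Advance 4.
Byte at offset 24: 0xF3 = 11110011 → 4-byte char (#9). Advance 4.
Byte at offset 28: 0xCF = 11001111 → 2-byte char (#10). Advance 2.
Reached end at offset 30 after 10 code points.

10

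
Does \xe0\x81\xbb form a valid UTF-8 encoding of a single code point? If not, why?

invalid (overlong encoding)

Leading byte 0xE0 = 11100000 → 3-byte form.
Continuation bytes all match 10xxxxxx. Payload decodes to 0x7B.
But 0x7B < 0x800, the minimum for a 3-byte sequence — this is an overlong encoding.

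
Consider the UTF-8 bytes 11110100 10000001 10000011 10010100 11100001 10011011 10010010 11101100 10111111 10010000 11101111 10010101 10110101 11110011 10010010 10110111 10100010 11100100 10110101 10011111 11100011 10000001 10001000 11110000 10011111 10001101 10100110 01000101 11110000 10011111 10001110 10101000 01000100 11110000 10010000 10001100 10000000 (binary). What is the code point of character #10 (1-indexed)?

Offset 0: leading byte 0xF4 = 11110100 → 4-byte char #1 = F4 81 83 94.
Offset 4: leading byte 0xE1 = 11100001 → 3-byte char #2 = E1 9B 92.
Offset 7: leading byte 0xEC = 11101100 → 3-byte char #3 = EC BF 90.
Offset 10: leading byte 0xEF = 11101111 → 3-byte char #4 = EF 95 B5.
Offset 13: leading byte 0xF3 = 11110011 → 4-byte char #5 = F3 92 B7 A2.
Offset 17: leading byte 0xE4 = 11100100 → 3-byte char #6 = E4 B5 9F.
Offset 20: leading byte 0xE3 = 11100011 → 3-byte char #7 = E3 81 88.
Offset 23: leading byte 0xF0 = 11110000 → 4-byte char #8 = F0 9F 8D A6.
Offset 27: leading byte 0x45 = 01000101 → 1-byte char #9 = 45.
Offset 28: leading byte 0xF0 = 11110000 → 4-byte char #10 = F0 9F 8E A8.
Leading byte 0xF0 = 11110000 matches 11110xxx → 4-byte sequence.
Byte 1: 0xF0 = 11110000, payload 000 (3 bits).
Byte 2: 0x9F = 10011111 (10xxxxxx ✓), payload 011111.
Byte 3: 0x8E = 10001110 (10xxxxxx ✓), payload 001110.
Byte 4: 0xA8 = 10101000 (10xxxxxx ✓), payload 101000.
Concatenate: 000011111001110101000 = 0x1F3A8 (21 bits → U+1F3A8).

U+1F3A8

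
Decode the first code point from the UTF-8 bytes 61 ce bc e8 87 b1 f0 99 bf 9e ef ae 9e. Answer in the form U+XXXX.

U+0061

Offset 0: leading byte 0x61 = 01100001 → 1-byte char #1 = 61.
Leading byte 0x61 = 01100001 matches 0xxxxxxx → 1-byte sequence.
Byte 1: 0x61 = 01100001, payload 1100001 (7 bits).
Concatenate: 1100001 = 0x61 (7 bits → U+0061).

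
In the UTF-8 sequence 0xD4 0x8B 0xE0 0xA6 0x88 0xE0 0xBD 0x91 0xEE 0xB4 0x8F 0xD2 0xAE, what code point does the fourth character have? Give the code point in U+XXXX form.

Offset 0: leading byte 0xD4 = 11010100 → 2-byte char #1 = D4 8B.
Offset 2: leading byte 0xE0 = 11100000 → 3-byte char #2 = E0 A6 88.
Offset 5: leading byte 0xE0 = 11100000 → 3-byte char #3 = E0 BD 91.
Offset 8: leading byte 0xEE = 11101110 → 3-byte char #4 = EE B4 8F.
Leading byte 0xEE = 11101110 matches 1110xxxx → 3-byte sequence.
Byte 1: 0xEE = 11101110, payload 1110 (4 bits).
Byte 2: 0xB4 = 10110100 (10xxxxxx ✓), payload 110100.
Byte 3: 0x8F = 10001111 (10xxxxxx ✓), payload 001111.
Concatenate: 1110110100001111 = 0xED0F (16 bits → U+ED0F).

U+ED0F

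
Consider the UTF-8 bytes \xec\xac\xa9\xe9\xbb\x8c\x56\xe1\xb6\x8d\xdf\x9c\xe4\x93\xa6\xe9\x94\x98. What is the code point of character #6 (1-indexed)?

Offset 0: leading byte 0xEC = 11101100 → 3-byte char #1 = EC AC A9.
Offset 3: leading byte 0xE9 = 11101001 → 3-byte char #2 = E9 BB 8C.
Offset 6: leading byte 0x56 = 01010110 → 1-byte char #3 = 56.
Offset 7: leading byte 0xE1 = 11100001 → 3-byte char #4 = E1 B6 8D.
Offset 10: leading byte 0xDF = 11011111 → 2-byte char #5 = DF 9C.
Offset 12: leading byte 0xE4 = 11100100 → 3-byte char #6 = E4 93 A6.
Leading byte 0xE4 = 11100100 matches 1110xxxx → 3-byte sequence.
Byte 1: 0xE4 = 11100100, payload 0100 (4 bits).
Byte 2: 0x93 = 10010011 (10xxxxxx ✓), payload 010011.
Byte 3: 0xA6 = 10100110 (10xxxxxx ✓), payload 100110.
Concatenate: 0100010011100110 = 0x44E6 (16 bits → U+44E6).

U+44E6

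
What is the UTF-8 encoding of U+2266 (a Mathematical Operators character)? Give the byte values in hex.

E2 89 A6

U+2266 = 0x2266 = 8806 decimal. In range U+0800–U+FFFF → 3-byte form: 1110xxxx 10xxxxxx 10xxxxxx.
Binary (16 bits): 0010001001100110.
Split 4+6+6: 0010 | 001001 | 100110.
Byte 1: 11100010 = 0xE2.
Byte 2: 10001001 = 0x89.
Byte 3: 10100110 = 0xA6.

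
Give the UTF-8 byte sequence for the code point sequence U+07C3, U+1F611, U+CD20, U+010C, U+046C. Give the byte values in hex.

U+07C3: 2-byte form → DF 83.
U+1F611: 4-byte form → F0 9F 98 91.
U+CD20: 3-byte form → EC B4 A0.
U+010C: 2-byte form → C4 8C.
U+046C: 2-byte form → D1 AC.
Concatenated (13 bytes): DF 83 F0 9F 98 91 EC B4 A0 C4 8C D1 AC.

DF 83 F0 9F 98 91 EC B4 A0 C4 8C D1 AC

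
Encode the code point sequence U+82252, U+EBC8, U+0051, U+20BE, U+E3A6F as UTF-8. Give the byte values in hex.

F2 82 89 92 EE AF 88 51 E2 82 BE F3 A3 A9 AF

U+82252: 4-byte form → F2 82 89 92.
U+EBC8: 3-byte form → EE AF 88.
U+0051: 1-byte form → 51.
U+20BE: 3-byte form → E2 82 BE.
U+E3A6F: 4-byte form → F3 A3 A9 AF.
Concatenated (15 bytes): F2 82 89 92 EE AF 88 51 E2 82 BE F3 A3 A9 AF.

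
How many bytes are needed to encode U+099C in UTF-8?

3

U+099C = 0x99C. UTF-8 uses 1 byte below 0x80, 2 below 0x800, 3 below 0x10000, 4 up to 0x10FFFF. 0x99C is in U+0800–U+FFFF → 3 bytes.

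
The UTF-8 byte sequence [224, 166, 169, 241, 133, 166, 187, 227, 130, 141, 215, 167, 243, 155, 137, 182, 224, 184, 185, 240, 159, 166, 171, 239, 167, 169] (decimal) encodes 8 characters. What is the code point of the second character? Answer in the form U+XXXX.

Offset 0: leading byte 0xE0 = 11100000 → 3-byte char #1 = E0 A6 A9.
Offset 3: leading byte 0xF1 = 11110001 → 4-byte char #2 = F1 85 A6 BB.
Leading byte 0xF1 = 11110001 matches 11110xxx → 4-byte sequence.
Byte 1: 0xF1 = 11110001, payload 001 (3 bits).
Byte 2: 0x85 = 10000101 (10xxxxxx ✓), payload 000101.
Byte 3: 0xA6 = 10100110 (10xxxxxx ✓), payload 100110.
Byte 4: 0xBB = 10111011 (10xxxxxx ✓), payload 111011.
Concatenate: 001000101100110111011 = 0x459BB (21 bits → U+459BB).

U+459BB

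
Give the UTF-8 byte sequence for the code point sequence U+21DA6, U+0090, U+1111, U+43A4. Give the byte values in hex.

F0 A1 B6 A6 C2 90 E1 84 91 E4 8E A4

U+21DA6: 4-byte form → F0 A1 B6 A6.
U+0090: 2-byte form → C2 90.
U+1111: 3-byte form → E1 84 91.
U+43A4: 3-byte form → E4 8E A4.
Concatenated (12 bytes): F0 A1 B6 A6 C2 90 E1 84 91 E4 8E A4.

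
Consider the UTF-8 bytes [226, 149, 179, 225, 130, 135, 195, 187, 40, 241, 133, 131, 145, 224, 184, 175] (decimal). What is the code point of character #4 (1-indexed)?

Offset 0: leading byte 0xE2 = 11100010 → 3-byte char #1 = E2 95 B3.
Offset 3: leading byte 0xE1 = 11100001 → 3-byte char #2 = E1 82 87.
Offset 6: leading byte 0xC3 = 11000011 → 2-byte char #3 = C3 BB.
Offset 8: leading byte 0x28 = 00101000 → 1-byte char #4 = 28.
Leading byte 0x28 = 00101000 matches 0xxxxxxx → 1-byte sequence.
Byte 1: 0x28 = 00101000, payload 0101000 (7 bits).
Concatenate: 0101000 = 0x28 (7 bits → U+0028).

U+0028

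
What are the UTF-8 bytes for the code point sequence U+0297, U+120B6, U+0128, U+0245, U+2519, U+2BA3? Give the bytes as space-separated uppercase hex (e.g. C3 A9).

U+0297: 2-byte form → CA 97.
U+120B6: 4-byte form → F0 92 82 B6.
U+0128: 2-byte form → C4 A8.
U+0245: 2-byte form → C9 85.
U+2519: 3-byte form → E2 94 99.
U+2BA3: 3-byte form → E2 AE A3.
Concatenated (16 bytes): CA 97 F0 92 82 B6 C4 A8 C9 85 E2 94 99 E2 AE A3.

CA 97 F0 92 82 B6 C4 A8 C9 85 E2 94 99 E2 AE A3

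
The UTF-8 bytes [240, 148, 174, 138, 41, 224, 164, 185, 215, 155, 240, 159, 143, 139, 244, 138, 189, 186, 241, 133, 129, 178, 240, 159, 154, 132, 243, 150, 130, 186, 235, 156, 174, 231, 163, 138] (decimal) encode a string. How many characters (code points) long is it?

Byte at offset 0: 0xF0 = 11110000 → 4-byte char (#1). Advance 4.
Byte at offset 4: 0x29 = 00101001 → 1-byte char (#2). Advance 1.
Byte at offset 5: 0xE0 = 11100000 → 3-byte char (#3). Advance 3.
Byte at offset 8: 0xD7 = 11010111 → 2-byte char (#4). Advance 2.
Byte at offset 10: 0xF0 = 11110000 → 4-byte char (#5). Advance 4.
Byte at offset 14: 0xF4 = 11110100 → 4-byte char (#6). Advance 4.
Byte at offset 18: 0xF1 = 11110001 → 4-byte char (#7). Advance 4.
Byte at offset 22: 0xF0 = 11110000 → 4-byte char (#8). Advance 4.
Byte at offset 26: 0xF3 = 11110011 → 4-byte char (#9). Advance 4.
Byte at offset 30: 0xEB = 11101011 → 3-byte char (#10). Advance 3.
Byte at offset 33: 0xE7 = 11100111 → 3-byte char (#11). Advance 3.
Reached end at offset 36 after 11 code points.

11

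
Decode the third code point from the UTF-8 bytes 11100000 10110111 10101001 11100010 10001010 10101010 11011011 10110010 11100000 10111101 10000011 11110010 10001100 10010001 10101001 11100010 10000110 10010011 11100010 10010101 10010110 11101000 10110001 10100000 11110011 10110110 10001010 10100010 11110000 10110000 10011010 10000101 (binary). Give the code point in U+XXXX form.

Offset 0: leading byte 0xE0 = 11100000 → 3-byte char #1 = E0 B7 A9.
Offset 3: leading byte 0xE2 = 11100010 → 3-byte char #2 = E2 8A AA.
Offset 6: leading byte 0xDB = 11011011 → 2-byte char #3 = DB B2.
Leading byte 0xDB = 11011011 matches 110xxxxx → 2-byte sequence.
Byte 1: 0xDB = 11011011, payload 11011 (5 bits).
Byte 2: 0xB2 = 10110010 (10xxxxxx ✓), payload 110010.
Concatenate: 11011110010 = 0x6F2 (11 bits → U+06F2).

U+06F2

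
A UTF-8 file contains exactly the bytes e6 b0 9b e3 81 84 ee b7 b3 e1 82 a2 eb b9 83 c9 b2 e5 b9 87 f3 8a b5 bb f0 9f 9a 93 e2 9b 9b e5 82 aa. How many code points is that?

11

Byte at offset 0: 0xE6 = 11100110 → 3-byte char (#1). Advance 3.
Byte at offset 3: 0xE3 = 11100011 → 3-byte char (#2). Advance 3.
Byte at offset 6: 0xEE = 11101110 → 3-byte char (#3). Advance 3.
Byte at offset 9: 0xE1 = 11100001 → 3-byte char (#4). Advance 3.
Byte at offset 12: 0xEB = 11101011 → 3-byte char (#5). Advance 3.
Byte at offset 15: 0xC9 = 11001001 → 2-byte char (#6). Advance 2.
Byte at offset 17: 0xE5 = 11100101 → 3-byte char (#7). Advance 3.
Byte at offset 20: 0xF3 = 11110011 → 4-byte char (#8). Advance 4.
Byte at offset 24: 0xF0 = 11110000 → 4-byte char (#9). Advance 4.
Byte at offset 28: 0xE2 = 11100010 → 3-byte char (#10). Advance 3.
Byte at offset 31: 0xE5 = 11100101 → 3-byte char (#11). Advance 3.
Reached end at offset 34 after 11 code points.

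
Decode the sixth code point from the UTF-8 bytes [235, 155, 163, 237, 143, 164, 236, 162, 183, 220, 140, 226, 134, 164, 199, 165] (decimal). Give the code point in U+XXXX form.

Offset 0: leading byte 0xEB = 11101011 → 3-byte char #1 = EB 9B A3.
Offset 3: leading byte 0xED = 11101101 → 3-byte char #2 = ED 8F A4.
Offset 6: leading byte 0xEC = 11101100 → 3-byte char #3 = EC A2 B7.
Offset 9: leading byte 0xDC = 11011100 → 2-byte char #4 = DC 8C.
Offset 11: leading byte 0xE2 = 11100010 → 3-byte char #5 = E2 86 A4.
Offset 14: leading byte 0xC7 = 11000111 → 2-byte char #6 = C7 A5.
Leading byte 0xC7 = 11000111 matches 110xxxxx → 2-byte sequence.
Byte 1: 0xC7 = 11000111, payload 00111 (5 bits).
Byte 2: 0xA5 = 10100101 (10xxxxxx ✓), payload 100101.
Concatenate: 00111100101 = 0x1E5 (11 bits → U+01E5).

U+01E5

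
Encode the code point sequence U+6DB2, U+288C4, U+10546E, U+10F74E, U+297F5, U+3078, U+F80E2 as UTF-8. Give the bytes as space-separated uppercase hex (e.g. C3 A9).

U+6DB2: 3-byte form → E6 B6 B2.
U+288C4: 4-byte form → F0 A8 A3 84.
U+10546E: 4-byte form → F4 85 91 AE.
U+10F74E: 4-byte form → F4 8F 9D 8E.
U+297F5: 4-byte form → F0 A9 9F B5.
U+3078: 3-byte form → E3 81 B8.
U+F80E2: 4-byte form → F3 B8 83 A2.
Concatenated (26 bytes): E6 B6 B2 F0 A8 A3 84 F4 85 91 AE F4 8F 9D 8E F0 A9 9F B5 E3 81 B8 F3 B8 83 A2.

E6 B6 B2 F0 A8 A3 84 F4 85 91 AE F4 8F 9D 8E F0 A9 9F B5 E3 81 B8 F3 B8 83 A2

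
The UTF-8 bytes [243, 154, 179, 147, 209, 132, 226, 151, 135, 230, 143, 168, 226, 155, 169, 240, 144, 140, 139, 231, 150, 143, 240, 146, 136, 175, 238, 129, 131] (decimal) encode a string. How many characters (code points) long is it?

Byte at offset 0: 0xF3 = 11110011 → 4-byte char (#1). Advance 4.
Byte at offset 4: 0xD1 = 11010001 → 2-byte char (#2). Advance 2.
Byte at offset 6: 0xE2 = 11100010 → 3-byte char (#3). Advance 3.
Byte at offset 9: 0xE6 = 11100110 → 3-byte char (#4). Advance 3.
Byte at offset 12: 0xE2 = 11100010 → 3-byte char (#5). Advance 3.
Byte at offset 15: 0xF0 = 11110000 → 4-byte char (#6). Advance 4.
Byte at offset 19: 0xE7 = 11100111 → 3-byte char (#7). Advance 3.
Byte at offset 22: 0xF0 = 11110000 → 4-byte char (#8). Advance 4.
Byte at offset 26: 0xEE = 11101110 → 3-byte char (#9). Advance 3.
Reached end at offset 29 after 9 code points.

9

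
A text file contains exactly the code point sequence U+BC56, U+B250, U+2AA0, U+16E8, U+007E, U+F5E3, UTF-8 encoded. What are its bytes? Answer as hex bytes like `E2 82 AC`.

EB B1 96 EB 89 90 E2 AA A0 E1 9B A8 7E EF 97 A3

U+BC56: 3-byte form → EB B1 96.
U+B250: 3-byte form → EB 89 90.
U+2AA0: 3-byte form → E2 AA A0.
U+16E8: 3-byte form → E1 9B A8.
U+007E: 1-byte form → 7E.
U+F5E3: 3-byte form → EF 97 A3.
Concatenated (16 bytes): EB B1 96 EB 89 90 E2 AA A0 E1 9B A8 7E EF 97 A3.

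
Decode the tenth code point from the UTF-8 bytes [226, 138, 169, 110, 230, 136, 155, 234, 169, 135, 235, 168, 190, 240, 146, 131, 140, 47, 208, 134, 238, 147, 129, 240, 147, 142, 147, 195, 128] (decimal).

U+13393

Offset 0: leading byte 0xE2 = 11100010 → 3-byte char #1 = E2 8A A9.
Offset 3: leading byte 0x6E = 01101110 → 1-byte char #2 = 6E.
Offset 4: leading byte 0xE6 = 11100110 → 3-byte char #3 = E6 88 9B.
Offset 7: leading byte 0xEA = 11101010 → 3-byte char #4 = EA A9 87.
Offset 10: leading byte 0xEB = 11101011 → 3-byte char #5 = EB A8 BE.
Offset 13: leading byte 0xF0 = 11110000 → 4-byte char #6 = F0 92 83 8C.
Offset 17: leading byte 0x2F = 00101111 → 1-byte char #7 = 2F.
Offset 18: leading byte 0xD0 = 11010000 → 2-byte char #8 = D0 86.
Offset 20: leading byte 0xEE = 11101110 → 3-byte char #9 = EE 93 81.
Offset 23: leading byte 0xF0 = 11110000 → 4-byte char #10 = F0 93 8E 93.
Leading byte 0xF0 = 11110000 matches 11110xxx → 4-byte sequence.
Byte 1: 0xF0 = 11110000, payload 000 (3 bits).
Byte 2: 0x93 = 10010011 (10xxxxxx ✓), payload 010011.
Byte 3: 0x8E = 10001110 (10xxxxxx ✓), payload 001110.
Byte 4: 0x93 = 10010011 (10xxxxxx ✓), payload 010011.
Concatenate: 000010011001110010011 = 0x13393 (21 bits → U+13393).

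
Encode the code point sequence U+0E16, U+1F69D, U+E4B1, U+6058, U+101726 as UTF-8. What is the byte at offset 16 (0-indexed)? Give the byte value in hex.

U+0E16 → 3-byte form E0 B8 96 at offsets 0–2.
U+1F69D → 4-byte form F0 9F 9A 9D at offsets 3–6.
U+E4B1 → 3-byte form EE 92 B1 at offsets 7–9.
U+6058 → 3-byte form E6 81 98 at offsets 10–12.
U+101726 → 4-byte form F4 81 9C A6 at offsets 13–16.
Offset 16 falls in char 5's range; it's byte 4 of F4 81 9C A6 = 0xA6.

0xA6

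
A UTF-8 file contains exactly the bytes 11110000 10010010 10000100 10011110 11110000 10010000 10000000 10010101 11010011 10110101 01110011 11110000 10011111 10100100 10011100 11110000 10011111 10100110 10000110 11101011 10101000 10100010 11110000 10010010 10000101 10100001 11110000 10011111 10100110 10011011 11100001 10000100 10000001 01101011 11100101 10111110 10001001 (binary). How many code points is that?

Byte at offset 0: 0xF0 = 11110000 → 4-byte char (#1). Advance 4.
Byte at offset 4: 0xF0 = 11110000 → 4-byte char (#2). Advance 4.
Byte at offset 8: 0xD3 = 11010011 → 2-byte char (#3). Advance 2.
Byte at offset 10: 0x73 = 01110011 → 1-byte char (#4). Advance 1.
Byte at offset 11: 0xF0 = 11110000 → 4-byte char (#5). Advance 4.
Byte at offset 15: 0xF0 = 11110000 → 4-byte char (#6). Advance 4.
Byte at offset 19: 0xEB = 11101011 → 3-byte char (#7). Advance 3.
Byte at offset 22: 0xF0 = 11110000 → 4-byte char (#8). Advance 4.
Byte at offset 26: 0xF0 = 11110000 → 4-byte char (#9). Advance 4.
Byte at offset 30: 0xE1 = 11100001 → 3-byte char (#10). Advance 3.
Byte at offset 33: 0x6B = 01101011 → 1-byte char (#11). Advance 1.
Byte at offset 34: 0xE5 = 11100101 → 3-byte char (#12). Advance 3.
Reached end at offset 37 after 12 code points.

12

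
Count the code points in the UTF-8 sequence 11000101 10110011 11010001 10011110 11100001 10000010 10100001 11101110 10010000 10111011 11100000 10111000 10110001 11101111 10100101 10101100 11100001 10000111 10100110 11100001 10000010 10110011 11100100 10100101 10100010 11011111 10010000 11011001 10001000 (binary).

11

Byte at offset 0: 0xC5 = 11000101 → 2-byte char (#1). Advance 2.
Byte at offset 2: 0xD1 = 11010001 → 2-byte char (#2). Advance 2.
Byte at offset 4: 0xE1 = 11100001 → 3-byte char (#3). Advance 3.
Byte at offset 7: 0xEE = 11101110 → 3-byte char (#4). Advance 3.
Byte at offset 10: 0xE0 = 11100000 → 3-byte char (#5). Advance 3.
Byte at offset 13: 0xEF = 11101111 → 3-byte char (#6). Advance 3.
Byte at offset 16: 0xE1 = 11100001 → 3-byte char (#7). Advance 3.
Byte at offset 19: 0xE1 = 11100001 → 3-byte char (#8). Advance 3.
Byte at offset 22: 0xE4 = 11100100 → 3-byte char (#9). Advance 3.
Byte at offset 25: 0xDF = 11011111 → 2-byte char (#10). Advance 2.
Byte at offset 27: 0xD9 = 11011001 → 2-byte char (#11). Advance 2.
Reached end at offset 29 after 11 code points.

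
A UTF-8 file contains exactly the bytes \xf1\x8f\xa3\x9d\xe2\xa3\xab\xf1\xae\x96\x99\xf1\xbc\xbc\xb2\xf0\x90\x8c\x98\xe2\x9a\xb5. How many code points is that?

6

Byte at offset 0: 0xF1 = 11110001 → 4-byte char (#1). Advance 4.
Byte at offset 4: 0xE2 = 11100010 → 3-byte char (#2). Advance 3.
Byte at offset 7: 0xF1 = 11110001 → 4-byte char (#3). Advance 4.
Byte at offset 11: 0xF1 = 11110001 → 4-byte char (#4). Advance 4.
Byte at offset 15: 0xF0 = 11110000 → 4-byte char (#5). Advance 4.
Byte at offset 19: 0xE2 = 11100010 → 3-byte char (#6). Advance 3.
Reached end at offset 22 after 6 code points.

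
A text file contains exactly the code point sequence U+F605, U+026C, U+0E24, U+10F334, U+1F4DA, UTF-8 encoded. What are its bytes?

EF 98 85 C9 AC E0 B8 A4 F4 8F 8C B4 F0 9F 93 9A

U+F605: 3-byte form → EF 98 85.
U+026C: 2-byte form → C9 AC.
U+0E24: 3-byte form → E0 B8 A4.
U+10F334: 4-byte form → F4 8F 8C B4.
U+1F4DA: 4-byte form → F0 9F 93 9A.
Concatenated (16 bytes): EF 98 85 C9 AC E0 B8 A4 F4 8F 8C B4 F0 9F 93 9A.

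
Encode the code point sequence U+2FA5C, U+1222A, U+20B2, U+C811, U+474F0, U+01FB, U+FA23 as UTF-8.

F0 AF A9 9C F0 92 88 AA E2 82 B2 EC A0 91 F1 87 93 B0 C7 BB EF A8 A3

U+2FA5C: 4-byte form → F0 AF A9 9C.
U+1222A: 4-byte form → F0 92 88 AA.
U+20B2: 3-byte form → E2 82 B2.
U+C811: 3-byte form → EC A0 91.
U+474F0: 4-byte form → F1 87 93 B0.
U+01FB: 2-byte form → C7 BB.
U+FA23: 3-byte form → EF A8 A3.
Concatenated (23 bytes): F0 AF A9 9C F0 92 88 AA E2 82 B2 EC A0 91 F1 87 93 B0 C7 BB EF A8 A3.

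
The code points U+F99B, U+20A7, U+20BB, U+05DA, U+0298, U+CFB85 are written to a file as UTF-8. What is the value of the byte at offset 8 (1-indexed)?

0x82

1-indexed offset 8 is 0-indexed offset 7.
U+F99B → 3-byte form EF A6 9B at offsets 0–2.
U+20A7 → 3-byte form E2 82 A7 at offsets 3–5.
U+20BB → 3-byte form E2 82 BB at offsets 6–8.
Offset 7 falls in char 3's range; it's byte 2 of E2 82 BB = 0x82.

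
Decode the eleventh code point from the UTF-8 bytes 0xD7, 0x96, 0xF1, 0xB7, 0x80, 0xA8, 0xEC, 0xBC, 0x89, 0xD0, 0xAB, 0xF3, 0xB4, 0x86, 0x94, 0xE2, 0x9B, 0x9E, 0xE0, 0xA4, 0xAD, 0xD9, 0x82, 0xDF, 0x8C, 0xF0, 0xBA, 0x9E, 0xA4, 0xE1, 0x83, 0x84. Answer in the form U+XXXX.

Offset 0: leading byte 0xD7 = 11010111 → 2-byte char #1 = D7 96.
Offset 2: leading byte 0xF1 = 11110001 → 4-byte char #2 = F1 B7 80 A8.
Offset 6: leading byte 0xEC = 11101100 → 3-byte char #3 = EC BC 89.
Offset 9: leading byte 0xD0 = 11010000 → 2-byte char #4 = D0 AB.
Offset 11: leading byte 0xF3 = 11110011 → 4-byte char #5 = F3 B4 86 94.
Offset 15: leading byte 0xE2 = 11100010 → 3-byte char #6 = E2 9B 9E.
Offset 18: leading byte 0xE0 = 11100000 → 3-byte char #7 = E0 A4 AD.
Offset 21: leading byte 0xD9 = 11011001 → 2-byte char #8 = D9 82.
Offset 23: leading byte 0xDF = 11011111 → 2-byte char #9 = DF 8C.
Offset 25: leading byte 0xF0 = 11110000 → 4-byte char #10 = F0 BA 9E A4.
Offset 29: leading byte 0xE1 = 11100001 → 3-byte char #11 = E1 83 84.
Leading byte 0xE1 = 11100001 matches 1110xxxx → 3-byte sequence.
Byte 1: 0xE1 = 11100001, payload 0001 (4 bits).
Byte 2: 0x83 = 10000011 (10xxxxxx ✓), payload 000011.
Byte 3: 0x84 = 10000100 (10xxxxxx ✓), payload 000100.
Concatenate: 0001000011000100 = 0x10C4 (16 bits → U+10C4).

U+10C4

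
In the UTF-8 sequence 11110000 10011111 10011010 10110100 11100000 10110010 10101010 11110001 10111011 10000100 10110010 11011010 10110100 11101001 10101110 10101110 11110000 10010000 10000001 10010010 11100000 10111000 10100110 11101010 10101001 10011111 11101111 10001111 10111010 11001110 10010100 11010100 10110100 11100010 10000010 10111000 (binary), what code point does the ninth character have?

U+F3FA

Offset 0: leading byte 0xF0 = 11110000 → 4-byte char #1 = F0 9F 9A B4.
Offset 4: leading byte 0xE0 = 11100000 → 3-byte char #2 = E0 B2 AA.
Offset 7: leading byte 0xF1 = 11110001 → 4-byte char #3 = F1 BB 84 B2.
Offset 11: leading byte 0xDA = 11011010 → 2-byte char #4 = DA B4.
Offset 13: leading byte 0xE9 = 11101001 → 3-byte char #5 = E9 AE AE.
Offset 16: leading byte 0xF0 = 11110000 → 4-byte char #6 = F0 90 81 92.
Offset 20: leading byte 0xE0 = 11100000 → 3-byte char #7 = E0 B8 A6.
Offset 23: leading byte 0xEA = 11101010 → 3-byte char #8 = EA A9 9F.
Offset 26: leading byte 0xEF = 11101111 → 3-byte char #9 = EF 8F BA.
Leading byte 0xEF = 11101111 matches 1110xxxx → 3-byte sequence.
Byte 1: 0xEF = 11101111, payload 1111 (4 bits).
Byte 2: 0x8F = 10001111 (10xxxxxx ✓), payload 001111.
Byte 3: 0xBA = 10111010 (10xxxxxx ✓), payload 111010.
Concatenate: 1111001111111010 = 0xF3FA (16 bits → U+F3FA).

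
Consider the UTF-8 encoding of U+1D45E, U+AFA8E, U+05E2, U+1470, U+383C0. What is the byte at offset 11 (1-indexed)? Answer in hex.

1-indexed offset 11 is 0-indexed offset 10.
U+1D45E → 4-byte form F0 9D 91 9E at offsets 0–3.
U+AFA8E → 4-byte form F2 AF AA 8E at offsets 4–7.
U+05E2 → 2-byte form D7 A2 at offsets 8–9.
U+1470 → 3-byte form E1 91 B0 at offsets 10–12.
Offset 10 falls in char 4's range; it's byte 1 of E1 91 B0 = 0xE1.

0xE1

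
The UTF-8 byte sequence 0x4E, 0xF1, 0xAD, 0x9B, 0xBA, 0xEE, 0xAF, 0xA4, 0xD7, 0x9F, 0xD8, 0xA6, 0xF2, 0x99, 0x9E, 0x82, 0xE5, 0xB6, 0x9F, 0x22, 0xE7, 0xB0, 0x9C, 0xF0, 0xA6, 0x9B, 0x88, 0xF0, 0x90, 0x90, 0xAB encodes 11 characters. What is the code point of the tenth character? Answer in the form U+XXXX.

U+266C8

Offset 0: leading byte 0x4E = 01001110 → 1-byte char #1 = 4E.
Offset 1: leading byte 0xF1 = 11110001 → 4-byte char #2 = F1 AD 9B BA.
Offset 5: leading byte 0xEE = 11101110 → 3-byte char #3 = EE AF A4.
Offset 8: leading byte 0xD7 = 11010111 → 2-byte char #4 = D7 9F.
Offset 10: leading byte 0xD8 = 11011000 → 2-byte char #5 = D8 A6.
Offset 12: leading byte 0xF2 = 11110010 → 4-byte char #6 = F2 99 9E 82.
Offset 16: leading byte 0xE5 = 11100101 → 3-byte char #7 = E5 B6 9F.
Offset 19: leading byte 0x22 = 00100010 → 1-byte char #8 = 22.
Offset 20: leading byte 0xE7 = 11100111 → 3-byte char #9 = E7 B0 9C.
Offset 23: leading byte 0xF0 = 11110000 → 4-byte char #10 = F0 A6 9B 88.
Leading byte 0xF0 = 11110000 matches 11110xxx → 4-byte sequence.
Byte 1: 0xF0 = 11110000, payload 000 (3 bits).
Byte 2: 0xA6 = 10100110 (10xxxxxx ✓), payload 100110.
Byte 3: 0x9B = 10011011 (10xxxxxx ✓), payload 011011.
Byte 4: 0x88 = 10001000 (10xxxxxx ✓), payload 001000.
Concatenate: 000100110011011001000 = 0x266C8 (21 bits → U+266C8).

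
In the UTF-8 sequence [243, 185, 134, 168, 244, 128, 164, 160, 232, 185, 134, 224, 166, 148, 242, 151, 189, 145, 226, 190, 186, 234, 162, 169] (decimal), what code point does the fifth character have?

U+97F51

Offset 0: leading byte 0xF3 = 11110011 → 4-byte char #1 = F3 B9 86 A8.
Offset 4: leading byte 0xF4 = 11110100 → 4-byte char #2 = F4 80 A4 A0.
Offset 8: leading byte 0xE8 = 11101000 → 3-byte char #3 = E8 B9 86.
Offset 11: leading byte 0xE0 = 11100000 → 3-byte char #4 = E0 A6 94.
Offset 14: leading byte 0xF2 = 11110010 → 4-byte char #5 = F2 97 BD 91.
Leading byte 0xF2 = 11110010 matches 11110xxx → 4-byte sequence.
Byte 1: 0xF2 = 11110010, payload 010 (3 bits).
Byte 2: 0x97 = 10010111 (10xxxxxx ✓), payload 010111.
Byte 3: 0xBD = 10111101 (10xxxxxx ✓), payload 111101.
Byte 4: 0x91 = 10010001 (10xxxxxx ✓), payload 010001.
Concatenate: 010010111111101010001 = 0x97F51 (21 bits → U+97F51).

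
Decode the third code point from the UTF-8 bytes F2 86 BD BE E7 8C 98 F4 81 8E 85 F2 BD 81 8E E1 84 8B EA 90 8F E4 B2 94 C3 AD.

U+101385

Offset 0: leading byte 0xF2 = 11110010 → 4-byte char #1 = F2 86 BD BE.
Offset 4: leading byte 0xE7 = 11100111 → 3-byte char #2 = E7 8C 98.
Offset 7: leading byte 0xF4 = 11110100 → 4-byte char #3 = F4 81 8E 85.
Leading byte 0xF4 = 11110100 matches 11110xxx → 4-byte sequence.
Byte 1: 0xF4 = 11110100, payload 100 (3 bits).
Byte 2: 0x81 = 10000001 (10xxxxxx ✓), payload 000001.
Byte 3: 0x8E = 10001110 (10xxxxxx ✓), payload 001110.
Byte 4: 0x85 = 10000101 (10xxxxxx ✓), payload 000101.
Concatenate: 100000001001110000101 = 0x101385 (21 bits → U+101385).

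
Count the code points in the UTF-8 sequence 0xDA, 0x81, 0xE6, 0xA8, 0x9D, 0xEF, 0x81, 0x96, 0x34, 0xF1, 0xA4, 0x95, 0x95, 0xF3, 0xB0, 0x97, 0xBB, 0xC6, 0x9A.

7

Byte at offset 0: 0xDA = 11011010 → 2-byte char (#1). Advance 2.
Byte at offset 2: 0xE6 = 11100110 → 3-byte char (#2). Advance 3.
Byte at offset 5: 0xEF = 11101111 → 3-byte char (#3). Advance 3.
Byte at offset 8: 0x34 = 00110100 → 1-byte char (#4). Advance 1.
Byte at offset 9: 0xF1 = 11110001 → 4-byte char (#5). Advance 4.
Byte at offset 13: 0xF3 = 11110011 → 4-byte char (#6). Advance 4.
Byte at offset 17: 0xC6 = 11000110 → 2-byte char (#7). Advance 2.
Reached end at offset 19 after 7 code points.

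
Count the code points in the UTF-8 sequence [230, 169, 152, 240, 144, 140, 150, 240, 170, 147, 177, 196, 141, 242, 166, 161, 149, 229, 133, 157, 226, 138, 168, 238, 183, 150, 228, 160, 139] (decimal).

Byte at offset 0: 0xE6 = 11100110 → 3-byte char (#1). Advance 3.
Byte at offset 3: 0xF0 = 11110000 → 4-byte char (#2). Advance 4.
Byte at offset 7: 0xF0 = 11110000 → 4-byte char (#3). Advance 4.
Byte at offset 11: 0xC4 = 11000100 → 2-byte char (#4). Advance 2.
Byte at offset 13: 0xF2 = 11110010 → 4-byte char (#5). Advance 4.
Byte at offset 17: 0xE5 = 11100101 → 3-byte char (#6). Advance 3.
Byte at offset 20: 0xE2 = 11100010 → 3-byte char (#7). Advance 3.
Byte at offset 23: 0xEE = 11101110 → 3-byte char (#8). Advance 3.
Byte at offset 26: 0xE4 = 11100100 → 3-byte char (#9). Advance 3.
Reached end at offset 29 after 9 code points.

9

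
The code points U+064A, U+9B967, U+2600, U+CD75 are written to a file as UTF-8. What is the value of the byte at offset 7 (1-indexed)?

0xE2

1-indexed offset 7 is 0-indexed offset 6.
U+064A → 2-byte form D9 8A at offsets 0–1.
U+9B967 → 4-byte form F2 9B A5 A7 at offsets 2–5.
U+2600 → 3-byte form E2 98 80 at offsets 6–8.
Offset 6 falls in char 3's range; it's byte 1 of E2 98 80 = 0xE2.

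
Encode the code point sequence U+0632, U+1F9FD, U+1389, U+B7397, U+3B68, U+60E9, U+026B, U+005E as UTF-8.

D8 B2 F0 9F A7 BD E1 8E 89 F2 B7 8E 97 E3 AD A8 E6 83 A9 C9 AB 5E

U+0632: 2-byte form → D8 B2.
U+1F9FD: 4-byte form → F0 9F A7 BD.
U+1389: 3-byte form → E1 8E 89.
U+B7397: 4-byte form → F2 B7 8E 97.
U+3B68: 3-byte form → E3 AD A8.
U+60E9: 3-byte form → E6 83 A9.
U+026B: 2-byte form → C9 AB.
U+005E: 1-byte form → 5E.
Concatenated (22 bytes): D8 B2 F0 9F A7 BD E1 8E 89 F2 B7 8E 97 E3 AD A8 E6 83 A9 C9 AB 5E.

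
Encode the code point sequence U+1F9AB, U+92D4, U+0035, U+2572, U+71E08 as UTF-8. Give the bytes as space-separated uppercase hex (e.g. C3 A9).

F0 9F A6 AB E9 8B 94 35 E2 95 B2 F1 B1 B8 88

U+1F9AB: 4-byte form → F0 9F A6 AB.
U+92D4: 3-byte form → E9 8B 94.
U+0035: 1-byte form → 35.
U+2572: 3-byte form → E2 95 B2.
U+71E08: 4-byte form → F1 B1 B8 88.
Concatenated (15 bytes): F0 9F A6 AB E9 8B 94 35 E2 95 B2 F1 B1 B8 88.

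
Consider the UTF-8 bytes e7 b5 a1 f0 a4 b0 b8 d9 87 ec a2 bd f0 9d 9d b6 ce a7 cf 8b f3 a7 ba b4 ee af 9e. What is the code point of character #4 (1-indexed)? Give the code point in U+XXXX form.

Offset 0: leading byte 0xE7 = 11100111 → 3-byte char #1 = E7 B5 A1.
Offset 3: leading byte 0xF0 = 11110000 → 4-byte char #2 = F0 A4 B0 B8.
Offset 7: leading byte 0xD9 = 11011001 → 2-byte char #3 = D9 87.
Offset 9: leading byte 0xEC = 11101100 → 3-byte char #4 = EC A2 BD.
Leading byte 0xEC = 11101100 matches 1110xxxx → 3-byte sequence.
Byte 1: 0xEC = 11101100, payload 1100 (4 bits).
Byte 2: 0xA2 = 10100010 (10xxxxxx ✓), payload 100010.
Byte 3: 0xBD = 10111101 (10xxxxxx ✓), payload 111101.
Concatenate: 1100100010111101 = 0xC8BD (16 bits → U+C8BD).

U+C8BD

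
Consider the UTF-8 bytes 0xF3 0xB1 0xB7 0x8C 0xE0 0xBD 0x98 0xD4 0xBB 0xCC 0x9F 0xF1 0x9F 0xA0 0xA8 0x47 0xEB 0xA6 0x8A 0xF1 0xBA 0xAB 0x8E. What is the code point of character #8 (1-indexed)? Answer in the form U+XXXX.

U+7AACE

Offset 0: leading byte 0xF3 = 11110011 → 4-byte char #1 = F3 B1 B7 8C.
Offset 4: leading byte 0xE0 = 11100000 → 3-byte char #2 = E0 BD 98.
Offset 7: leading byte 0xD4 = 11010100 → 2-byte char #3 = D4 BB.
Offset 9: leading byte 0xCC = 11001100 → 2-byte char #4 = CC 9F.
Offset 11: leading byte 0xF1 = 11110001 → 4-byte char #5 = F1 9F A0 A8.
Offset 15: leading byte 0x47 = 01000111 → 1-byte char #6 = 47.
Offset 16: leading byte 0xEB = 11101011 → 3-byte char #7 = EB A6 8A.
Offset 19: leading byte 0xF1 = 11110001 → 4-byte char #8 = F1 BA AB 8E.
Leading byte 0xF1 = 11110001 matches 11110xxx → 4-byte sequence.
Byte 1: 0xF1 = 11110001, payload 001 (3 bits).
Byte 2: 0xBA = 10111010 (10xxxxxx ✓), payload 111010.
Byte 3: 0xAB = 10101011 (10xxxxxx ✓), payload 101011.
Byte 4: 0x8E = 10001110 (10xxxxxx ✓), payload 001110.
Concatenate: 001111010101011001110 = 0x7AACE (21 bits → U+7AACE).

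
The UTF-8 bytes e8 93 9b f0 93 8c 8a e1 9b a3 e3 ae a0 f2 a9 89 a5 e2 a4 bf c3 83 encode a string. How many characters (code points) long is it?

7

Byte at offset 0: 0xE8 = 11101000 → 3-byte char (#1). Advance 3.
Byte at offset 3: 0xF0 = 11110000 → 4-byte char (#2). Advance 4.
Byte at offset 7: 0xE1 = 11100001 → 3-byte char (#3). Advance 3.
Byte at offset 10: 0xE3 = 11100011 → 3-byte char (#4). Advance 3.
Byte at offset 13: 0xF2 = 11110010 → 4-byte char (#5). Advance 4.
Byte at offset 17: 0xE2 = 11100010 → 3-byte char (#6). Advance 3.
Byte at offset 20: 0xC3 = 11000011 → 2-byte char (#7). Advance 2.
Reached end at offset 22 after 7 code points.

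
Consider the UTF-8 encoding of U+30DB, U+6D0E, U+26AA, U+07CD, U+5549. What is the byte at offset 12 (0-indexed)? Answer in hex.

U+30DB → 3-byte form E3 83 9B at offsets 0–2.
U+6D0E → 3-byte form E6 B4 8E at offsets 3–5.
U+26AA → 3-byte form E2 9A AA at offsets 6–8.
U+07CD → 2-byte form DF 8D at offsets 9–10.
U+5549 → 3-byte form E5 95 89 at offsets 11–13.
Offset 12 falls in char 5's range; it's byte 2 of E5 95 89 = 0x95.

0x95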